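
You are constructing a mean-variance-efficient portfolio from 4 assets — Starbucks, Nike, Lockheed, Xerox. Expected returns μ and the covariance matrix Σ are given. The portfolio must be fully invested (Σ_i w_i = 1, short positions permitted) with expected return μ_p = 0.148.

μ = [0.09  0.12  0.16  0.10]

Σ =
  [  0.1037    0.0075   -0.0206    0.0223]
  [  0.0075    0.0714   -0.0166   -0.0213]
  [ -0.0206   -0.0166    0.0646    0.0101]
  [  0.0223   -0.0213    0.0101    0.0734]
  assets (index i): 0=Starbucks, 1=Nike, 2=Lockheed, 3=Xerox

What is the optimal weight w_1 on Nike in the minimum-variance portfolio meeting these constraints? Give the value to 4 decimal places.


g=Σ⁻¹μ = [1.0218  2.7560  3.2921  1.3987]
h=Σ⁻¹𝟙 = [9.3215  22.3915  21.9758  14.2659]
a=μᵀg=1.089291  b=𝟙ᵀg=8.468616  c=𝟙ᵀh=67.954555  D=ac−b²=2.304832
λ₁=(c·0.148−b)/D = (67.954555·0.148−8.468616)/2.304832 = 0.689273
λ₂=(a−b·0.148)/D = (1.089291−8.468616·0.148)/2.304832 = -0.071183
w* = 0.689273·g + -0.071183·h:
  w_0 = 0.689273·1.0218 + -0.071183·9.3215 = 0.0407  (Starbucks)
  w_1 = 0.689273·2.7560 + -0.071183·22.3915 = 0.3058  (Nike)
  w_2 = 0.689273·3.2921 + -0.071183·21.9758 = 0.7049  (Lockheed)
  w_3 = 0.689273·1.3987 + -0.071183·14.2659 = -0.0514  (Xerox)
Σw_i=1.0000  μᵀw=0.1480
σ²=wᵀΣw=λ₁·μ_p+λ₂ = 0.689273·0.148 + -0.071183 = 0.030830 ≈ 0.0308

0.3058


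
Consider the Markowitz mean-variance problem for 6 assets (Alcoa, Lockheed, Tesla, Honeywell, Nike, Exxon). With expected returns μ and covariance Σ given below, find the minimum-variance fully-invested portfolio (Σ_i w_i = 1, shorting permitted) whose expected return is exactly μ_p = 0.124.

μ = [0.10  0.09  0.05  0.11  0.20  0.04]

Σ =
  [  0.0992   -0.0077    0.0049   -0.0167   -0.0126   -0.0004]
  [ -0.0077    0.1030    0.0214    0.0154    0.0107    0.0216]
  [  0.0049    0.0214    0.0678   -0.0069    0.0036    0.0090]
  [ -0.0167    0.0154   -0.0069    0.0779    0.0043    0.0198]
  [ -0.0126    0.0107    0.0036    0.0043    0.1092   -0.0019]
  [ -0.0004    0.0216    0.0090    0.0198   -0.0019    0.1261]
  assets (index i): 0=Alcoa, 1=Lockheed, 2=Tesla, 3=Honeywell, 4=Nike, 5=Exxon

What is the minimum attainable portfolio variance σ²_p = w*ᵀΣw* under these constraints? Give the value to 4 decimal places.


p=Σ⁻¹μ = [1.5235  0.4412  0.5531  1.6006  1.8825  -0.0160]
q=Σ⁻¹𝟙 = [13.3978  3.9967  12.9314  14.4698  9.3894  4.2346]
a=μᵀp=0.771645  b=𝟙ᵀp=5.984990  c=𝟙ᵀq=58.419696  D=ac−b²=9.259165
λ₁=(c·0.124−b)/D = (58.419696·0.124−5.984990)/9.259165 = 0.135979
λ₂=(a−b·0.124)/D = (0.771645−5.984990·0.124)/9.259165 = 0.003187
w* = 0.135979·p + 0.003187·q:
  w_0 = 0.135979·1.5235 + 0.003187·13.3978 = 0.2499  (Alcoa)
  w_1 = 0.135979·0.4412 + 0.003187·3.9967 = 0.0727  (Lockheed)
  w_2 = 0.135979·0.5531 + 0.003187·12.9314 = 0.1164  (Tesla)
  w_3 = 0.135979·1.6006 + 0.003187·14.4698 = 0.2638  (Honeywell)
  w_4 = 0.135979·1.8825 + 0.003187·9.3894 = 0.2859  (Nike)
  w_5 = 0.135979·-0.0160 + 0.003187·4.2346 = 0.0113  (Exxon)
Σw_i=1.0000  μᵀw=0.1240
σ²=wᵀΣw=λ₁·μ_p+λ₂ = 0.135979·0.124 + 0.003187 = 0.020048 ≈ 0.0200

0.0200


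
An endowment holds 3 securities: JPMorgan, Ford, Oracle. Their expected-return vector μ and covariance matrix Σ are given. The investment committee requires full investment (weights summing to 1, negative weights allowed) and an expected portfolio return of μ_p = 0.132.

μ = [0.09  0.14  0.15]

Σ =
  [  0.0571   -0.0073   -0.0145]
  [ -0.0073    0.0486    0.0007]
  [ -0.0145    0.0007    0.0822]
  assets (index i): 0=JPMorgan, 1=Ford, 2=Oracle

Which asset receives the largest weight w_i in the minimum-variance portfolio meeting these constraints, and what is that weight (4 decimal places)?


Ford (0.4515)

x=Σ⁻¹μ = [2.5606  3.2329  2.2490]
y=Σ⁻¹𝟙 = [24.7338  24.0562  16.3236]
a=μᵀx=1.020403  b=𝟙ᵀx=8.042455  c=𝟙ᵀy=65.113649  D=ac−b²=1.761116
λ₁=(c·0.132−b)/D = (65.113649·0.132−8.042455)/1.761116 = 0.313748
λ₂=(a−b·0.132)/D = (1.020403−8.042455·0.132)/1.761116 = -0.023395
w* = 0.313748·x + -0.023395·y:
  w_0 = 0.313748·2.5606 + -0.023395·24.7338 = 0.2247  (JPMorgan)
  w_1 = 0.313748·3.2329 + -0.023395·24.0562 = 0.4515  (Ford)
  w_2 = 0.313748·2.2490 + -0.023395·16.3236 = 0.3237  (Oracle)
Σw_i=1.0000  μᵀw=0.1320
σ²=wᵀΣw=λ₁·μ_p+λ₂ = 0.313748·0.132 + -0.023395 = 0.018020 ≈ 0.0180


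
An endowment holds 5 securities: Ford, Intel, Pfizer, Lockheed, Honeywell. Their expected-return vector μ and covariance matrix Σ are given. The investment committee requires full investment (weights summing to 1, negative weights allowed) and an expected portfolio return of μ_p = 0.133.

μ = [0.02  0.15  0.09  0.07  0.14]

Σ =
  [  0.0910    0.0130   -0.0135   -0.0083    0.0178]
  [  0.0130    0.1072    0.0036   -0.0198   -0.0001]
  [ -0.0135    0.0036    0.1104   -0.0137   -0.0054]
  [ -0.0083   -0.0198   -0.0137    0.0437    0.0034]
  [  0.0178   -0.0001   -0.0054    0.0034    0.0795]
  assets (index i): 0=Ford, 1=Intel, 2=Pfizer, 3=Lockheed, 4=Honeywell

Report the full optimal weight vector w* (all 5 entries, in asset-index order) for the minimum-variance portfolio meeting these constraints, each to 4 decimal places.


u=Σ⁻¹μ = [0.0380  1.8524  1.1766  2.6834  1.7200]
v=Σ⁻¹𝟙 = [12.6691  13.8642  15.0207  35.5599  9.2589]
a=μᵀu=0.813141  b=𝟙ᵀu=7.470319  c=𝟙ᵀv=86.372809  D=ac−b²=14.427583
λ₁=(c·0.133−b)/D = (86.372809·0.133−7.470319)/14.427583 = 0.278443
λ₂=(a−b·0.133)/D = (0.813141−7.470319·0.133)/14.427583 = -0.012505
w* = 0.278443·u + -0.012505·v:
  w_0 = 0.278443·0.0380 + -0.012505·12.6691 = -0.1478  (Ford)
  w_1 = 0.278443·1.8524 + -0.012505·13.8642 = 0.3424  (Intel)
  w_2 = 0.278443·1.1766 + -0.012505·15.0207 = 0.1398  (Pfizer)
  w_3 = 0.278443·2.6834 + -0.012505·35.5599 = 0.3025  (Lockheed)
  w_4 = 0.278443·1.7200 + -0.012505·9.2589 = 0.3631  (Honeywell)
Σw_i=1.0000  μᵀw=0.1330
σ²=wᵀΣw=λ₁·μ_p+λ₂ = 0.278443·0.133 + -0.012505 = 0.024528 ≈ 0.0245

-0.1478  0.3424  0.1398  0.3025  0.3631


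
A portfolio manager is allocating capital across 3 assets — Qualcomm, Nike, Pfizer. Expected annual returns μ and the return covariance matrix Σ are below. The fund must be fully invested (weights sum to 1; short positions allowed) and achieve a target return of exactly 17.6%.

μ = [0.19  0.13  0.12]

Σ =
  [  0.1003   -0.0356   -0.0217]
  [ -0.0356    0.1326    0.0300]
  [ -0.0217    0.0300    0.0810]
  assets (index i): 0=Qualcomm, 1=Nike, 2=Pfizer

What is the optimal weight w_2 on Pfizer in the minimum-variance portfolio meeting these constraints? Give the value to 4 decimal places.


x=Σ⁻¹μ = [2.7377  1.3254  1.7241]
y=Σ⁻¹𝟙 = [15.9889  8.8101  13.3661]
a=μᵀx=0.899351  b=𝟙ᵀx=5.787135  c=𝟙ᵀy=38.165106  D=ac−b²=0.832889
λ₁=(c·0.176−b)/D = (38.165106·0.176−5.787135)/0.832889 = 1.116504
λ₂=(a−b·0.176)/D = (0.899351−5.787135·0.176)/0.832889 = -0.143098
w* = 1.116504·x + -0.143098·y:
  w_0 = 1.116504·2.7377 + -0.143098·15.9889 = 0.7687  (Qualcomm)
  w_1 = 1.116504·1.3254 + -0.143098·8.8101 = 0.2190  (Nike)
  w_2 = 1.116504·1.7241 + -0.143098·13.3661 = 0.0122  (Pfizer)
Σw_i=1.0000  μᵀw=0.1760
σ²=wᵀΣw=λ₁·μ_p+λ₂ = 1.116504·0.176 + -0.143098 = 0.053406 ≈ 0.0534

0.0122


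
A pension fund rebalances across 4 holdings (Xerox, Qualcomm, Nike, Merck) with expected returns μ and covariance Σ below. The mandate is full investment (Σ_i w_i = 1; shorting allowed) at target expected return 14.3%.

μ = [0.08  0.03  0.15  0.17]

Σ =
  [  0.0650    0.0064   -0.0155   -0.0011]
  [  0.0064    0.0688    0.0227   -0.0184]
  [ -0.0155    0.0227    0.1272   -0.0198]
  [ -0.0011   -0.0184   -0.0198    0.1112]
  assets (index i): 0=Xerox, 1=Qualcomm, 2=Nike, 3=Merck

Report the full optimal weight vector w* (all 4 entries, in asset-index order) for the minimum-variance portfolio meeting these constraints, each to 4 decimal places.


0.2963  -0.0487  0.3576  0.3948

x=Σ⁻¹μ = [1.6252  0.2505  1.6245  1.8756]
y=Σ⁻¹𝟙 = [16.5651  13.3421  9.5323  13.0617]
a=μᵀx=0.700059  b=𝟙ᵀx=5.375801  c=𝟙ᵀy=52.501139  D=ac−b²=7.854677
λ₁=(c·0.143−b)/D = (52.501139·0.143−5.375801)/7.854677 = 0.271413
λ₂=(a−b·0.143)/D = (0.700059−5.375801·0.143)/7.854677 = -0.008744
w* = 0.271413·x + -0.008744·y:
  w_0 = 0.271413·1.6252 + -0.008744·16.5651 = 0.2963  (Xerox)
  w_1 = 0.271413·0.2505 + -0.008744·13.3421 = -0.0487  (Qualcomm)
  w_2 = 0.271413·1.6245 + -0.008744·9.5323 = 0.3576  (Nike)
  w_3 = 0.271413·1.8756 + -0.008744·13.0617 = 0.3948  (Merck)
Σw_i=1.0000  μᵀw=0.1430
σ²=wᵀΣw=λ₁·μ_p+λ₂ = 0.271413·0.143 + -0.008744 = 0.030068 ≈ 0.0301


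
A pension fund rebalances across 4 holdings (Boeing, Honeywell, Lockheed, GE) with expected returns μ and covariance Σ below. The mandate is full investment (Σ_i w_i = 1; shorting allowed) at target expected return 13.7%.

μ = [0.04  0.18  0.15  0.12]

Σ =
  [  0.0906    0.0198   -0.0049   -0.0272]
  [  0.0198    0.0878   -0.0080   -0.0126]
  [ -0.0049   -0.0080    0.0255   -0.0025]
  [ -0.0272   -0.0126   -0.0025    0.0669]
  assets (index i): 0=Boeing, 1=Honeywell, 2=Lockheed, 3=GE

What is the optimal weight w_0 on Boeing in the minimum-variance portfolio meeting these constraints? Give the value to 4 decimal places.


0.1068

p=Σ⁻¹μ = [1.1243  2.9033  7.3103  3.0708]
q=Σ⁻¹𝟙 = [18.5303  15.7234  50.3883  27.3260]
a=μᵀp=2.032621  b=𝟙ᵀp=14.408783  c=𝟙ᵀq=111.967978  D=ac−b²=19.975410
λ₁=(c·0.137−b)/D = (111.967978·0.137−14.408783)/19.975410 = 0.046599
λ₂=(a−b·0.137)/D = (2.032621−14.408783·0.137)/19.975410 = 0.002934
w* = 0.046599·p + 0.002934·q:
  w_0 = 0.046599·1.1243 + 0.002934·18.5303 = 0.1068  (Boeing)
  w_1 = 0.046599·2.9033 + 0.002934·15.7234 = 0.1814  (Honeywell)
  w_2 = 0.046599·7.3103 + 0.002934·50.3883 = 0.4885  (Lockheed)
  w_3 = 0.046599·3.0708 + 0.002934·27.3260 = 0.2233  (GE)
Σw_i=1.0000  μᵀw=0.1370
σ²=wᵀΣw=λ₁·μ_p+λ₂ = 0.046599·0.137 + 0.002934 = 0.009319 ≈ 0.0093


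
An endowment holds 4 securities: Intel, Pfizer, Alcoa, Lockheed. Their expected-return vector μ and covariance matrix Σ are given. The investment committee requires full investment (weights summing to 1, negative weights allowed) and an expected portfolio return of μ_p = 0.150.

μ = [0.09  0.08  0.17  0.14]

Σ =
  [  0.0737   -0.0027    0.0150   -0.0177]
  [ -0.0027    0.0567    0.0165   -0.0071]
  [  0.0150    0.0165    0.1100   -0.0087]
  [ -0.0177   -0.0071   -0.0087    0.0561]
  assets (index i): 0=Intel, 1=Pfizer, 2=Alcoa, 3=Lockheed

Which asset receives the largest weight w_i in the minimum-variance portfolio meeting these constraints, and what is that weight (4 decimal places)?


Lockheed (0.5535)

x=Σ⁻¹μ = [1.8411  1.5450  1.3378  3.4794]
y=Σ⁻¹𝟙 = [19.8041  20.4234  5.5028  27.5118]
a=μᵀx=1.003852  b=𝟙ᵀx=8.203368  c=𝟙ᵀy=73.242110  D=ac−b²=6.228993
λ₁=(c·0.150−b)/D = (73.242110·0.150−8.203368)/6.228993 = 0.446773
λ₂=(a−b·0.150)/D = (1.003852−8.203368·0.150)/6.228993 = -0.036387
w* = 0.446773·x + -0.036387·y:
  w_0 = 0.446773·1.8411 + -0.036387·19.8041 = 0.1020  (Intel)
  w_1 = 0.446773·1.5450 + -0.036387·20.4234 = -0.0529  (Pfizer)
  w_2 = 0.446773·1.3378 + -0.036387·5.5028 = 0.3975  (Alcoa)
  w_3 = 0.446773·3.4794 + -0.036387·27.5118 = 0.5535  (Lockheed)
Σw_i=1.0000  μᵀw=0.1500
σ²=wᵀΣw=λ₁·μ_p+λ₂ = 0.446773·0.150 + -0.036387 = 0.030629 ≈ 0.0306


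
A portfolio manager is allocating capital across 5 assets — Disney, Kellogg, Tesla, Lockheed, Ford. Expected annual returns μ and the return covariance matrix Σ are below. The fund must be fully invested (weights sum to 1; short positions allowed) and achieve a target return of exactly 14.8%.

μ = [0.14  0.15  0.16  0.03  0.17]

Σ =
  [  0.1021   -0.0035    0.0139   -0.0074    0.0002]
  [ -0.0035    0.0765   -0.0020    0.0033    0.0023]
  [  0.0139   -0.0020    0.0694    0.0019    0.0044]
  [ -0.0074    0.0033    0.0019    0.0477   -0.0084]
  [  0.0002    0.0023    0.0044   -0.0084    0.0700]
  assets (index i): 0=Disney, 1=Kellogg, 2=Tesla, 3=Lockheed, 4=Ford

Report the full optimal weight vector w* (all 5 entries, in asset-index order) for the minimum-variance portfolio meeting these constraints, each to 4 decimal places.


0.1472  0.2435  0.2450  0.0733  0.2910

p=Σ⁻¹μ = [1.2445  1.9530  1.9346  1.0258  2.3623]
q=Σ⁻¹𝟙 = [10.4363  12.3136  10.9956  24.1208  16.0546]
a=μᵀp=1.209098  b=𝟙ᵀp=8.520329  c=𝟙ᵀq=73.920901  D=ac−b²=16.781610
λ₁=(c·0.148−b)/D = (73.920901·0.148−8.520329)/16.781610 = 0.144203
λ₂=(a−b·0.148)/D = (1.209098−8.520329·0.148)/16.781610 = -0.003093
w* = 0.144203·p + -0.003093·q:
  w_0 = 0.144203·1.2445 + -0.003093·10.4363 = 0.1472  (Disney)
  w_1 = 0.144203·1.9530 + -0.003093·12.3136 = 0.2435  (Kellogg)
  w_2 = 0.144203·1.9346 + -0.003093·10.9956 = 0.2450  (Tesla)
  w_3 = 0.144203·1.0258 + -0.003093·24.1208 = 0.0733  (Lockheed)
  w_4 = 0.144203·2.3623 + -0.003093·16.0546 = 0.2910  (Ford)
Σw_i=1.0000  μᵀw=0.1480
σ²=wᵀΣw=λ₁·μ_p+λ₂ = 0.144203·0.148 + -0.003093 = 0.018249 ≈ 0.0182


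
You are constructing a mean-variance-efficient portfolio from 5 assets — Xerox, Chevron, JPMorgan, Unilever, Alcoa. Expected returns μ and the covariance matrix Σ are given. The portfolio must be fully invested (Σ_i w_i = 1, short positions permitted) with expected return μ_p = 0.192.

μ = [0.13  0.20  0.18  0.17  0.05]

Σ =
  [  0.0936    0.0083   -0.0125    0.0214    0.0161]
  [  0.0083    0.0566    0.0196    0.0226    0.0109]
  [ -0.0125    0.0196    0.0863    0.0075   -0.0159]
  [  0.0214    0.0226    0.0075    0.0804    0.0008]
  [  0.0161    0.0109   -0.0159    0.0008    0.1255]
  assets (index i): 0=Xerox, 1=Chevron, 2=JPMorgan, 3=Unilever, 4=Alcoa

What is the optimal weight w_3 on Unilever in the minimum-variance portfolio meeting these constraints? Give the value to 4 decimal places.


0.1563

u=Σ⁻¹μ = [1.1340  2.3386  1.6795  0.9960  0.2562]
v=Σ⁻¹𝟙 = [8.7108  8.1861  11.8120  6.6408  7.5938]
a=μᵀu=1.099592  b=𝟙ᵀu=6.404399  c=𝟙ᵀv=42.943471  D=ac−b²=6.203972
λ₁=(c·0.192−b)/D = (42.943471·0.192−6.404399)/6.203972 = 0.296705
λ₂=(a−b·0.192)/D = (1.099592−6.404399·0.192)/6.203972 = -0.020963
w* = 0.296705·u + -0.020963·v:
  w_0 = 0.296705·1.1340 + -0.020963·8.7108 = 0.1539  (Xerox)
  w_1 = 0.296705·2.3386 + -0.020963·8.1861 = 0.5223  (Chevron)
  w_2 = 0.296705·1.6795 + -0.020963·11.8120 = 0.2507  (JPMorgan)
  w_3 = 0.296705·0.9960 + -0.020963·6.6408 = 0.1563  (Unilever)
  w_4 = 0.296705·0.2562 + -0.020963·7.5938 = -0.0832  (Alcoa)
Σw_i=1.0000  μᵀw=0.1920
σ²=wᵀΣw=λ₁·μ_p+λ₂ = 0.296705·0.192 + -0.020963 = 0.036004 ≈ 0.0360


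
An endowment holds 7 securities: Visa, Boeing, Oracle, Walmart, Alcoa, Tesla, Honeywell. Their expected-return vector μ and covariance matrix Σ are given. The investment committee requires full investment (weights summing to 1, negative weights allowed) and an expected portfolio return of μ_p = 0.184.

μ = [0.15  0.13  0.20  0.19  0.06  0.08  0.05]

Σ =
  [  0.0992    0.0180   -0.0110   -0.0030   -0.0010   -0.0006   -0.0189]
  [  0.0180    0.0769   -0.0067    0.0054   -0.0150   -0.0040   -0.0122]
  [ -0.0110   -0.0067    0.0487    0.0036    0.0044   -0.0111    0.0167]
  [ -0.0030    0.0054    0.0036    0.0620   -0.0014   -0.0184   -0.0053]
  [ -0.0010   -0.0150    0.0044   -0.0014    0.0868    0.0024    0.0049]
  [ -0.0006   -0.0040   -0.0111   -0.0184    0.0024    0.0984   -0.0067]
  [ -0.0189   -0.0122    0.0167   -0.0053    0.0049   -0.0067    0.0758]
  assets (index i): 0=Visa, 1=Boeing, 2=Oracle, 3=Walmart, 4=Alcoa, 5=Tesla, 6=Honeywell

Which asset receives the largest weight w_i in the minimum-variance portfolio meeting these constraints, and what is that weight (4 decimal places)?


Oracle (0.4654)

p=Σ⁻¹μ = [1.9847  1.7703  4.6880  3.4427  0.7353  2.1052  0.7858]
q=Σ⁻¹𝟙 = [13.5938  16.2041  21.5522  21.2162  12.2809  18.1426  16.7350]
a=μᵀp=2.371397  b=𝟙ᵀp=15.512141  c=𝟙ᵀq=119.724891  D=ac−b²=43.288658
λ₁=(c·0.184−b)/D = (119.724891·0.184−15.512141)/43.288658 = 0.150553
λ₂=(a−b·0.184)/D = (2.371397−15.512141·0.184)/43.288658 = -0.011154
w* = 0.150553·p + -0.011154·q:
  w_0 = 0.150553·1.9847 + -0.011154·13.5938 = 0.1472  (Visa)
  w_1 = 0.150553·1.7703 + -0.011154·16.2041 = 0.0858  (Boeing)
  w_2 = 0.150553·4.6880 + -0.011154·21.5522 = 0.4654  (Oracle)
  w_3 = 0.150553·3.4427 + -0.011154·21.2162 = 0.2817  (Walmart)
  w_4 = 0.150553·0.7353 + -0.011154·12.2809 = -0.0263  (Alcoa)
  w_5 = 0.150553·2.1052 + -0.011154·18.1426 = 0.1146  (Tesla)
  w_6 = 0.150553·0.7858 + -0.011154·16.7350 = -0.0684  (Honeywell)
Σw_i=1.0000  μᵀw=0.1840
σ²=wᵀΣw=λ₁·μ_p+λ₂ = 0.150553·0.184 + -0.011154 = 0.016548 ≈ 0.0165


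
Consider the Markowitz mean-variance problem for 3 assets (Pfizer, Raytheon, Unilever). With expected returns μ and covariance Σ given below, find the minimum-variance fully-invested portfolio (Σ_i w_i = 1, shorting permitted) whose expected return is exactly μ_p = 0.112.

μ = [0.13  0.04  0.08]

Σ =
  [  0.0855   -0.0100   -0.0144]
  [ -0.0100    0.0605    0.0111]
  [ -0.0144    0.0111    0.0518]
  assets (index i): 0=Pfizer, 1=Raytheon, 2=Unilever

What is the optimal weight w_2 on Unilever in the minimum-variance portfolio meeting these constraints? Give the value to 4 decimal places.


0.4957

g=Σ⁻¹μ = [1.9208  0.6218  1.9451]
h=Σ⁻¹𝟙 = [17.0000  15.5409  20.7007]
a=μᵀg=0.430184  b=𝟙ᵀg=4.487688  c=𝟙ᵀh=53.241545  D=ac−b²=2.764306
λ₁=(c·0.112−b)/D = (53.241545·0.112−4.487688)/2.764306 = 0.533720
λ₂=(a−b·0.112)/D = (0.430184−4.487688·0.112)/2.764306 = -0.026204
w* = 0.533720·g + -0.026204·h:
  w_0 = 0.533720·1.9208 + -0.026204·17.0000 = 0.5797  (Pfizer)
  w_1 = 0.533720·0.6218 + -0.026204·15.5409 = -0.0754  (Raytheon)
  w_2 = 0.533720·1.9451 + -0.026204·20.7007 = 0.4957  (Unilever)
Σw_i=1.0000  μᵀw=0.1120
σ²=wᵀΣw=λ₁·μ_p+λ₂ = 0.533720·0.112 + -0.026204 = 0.033572 ≈ 0.0336


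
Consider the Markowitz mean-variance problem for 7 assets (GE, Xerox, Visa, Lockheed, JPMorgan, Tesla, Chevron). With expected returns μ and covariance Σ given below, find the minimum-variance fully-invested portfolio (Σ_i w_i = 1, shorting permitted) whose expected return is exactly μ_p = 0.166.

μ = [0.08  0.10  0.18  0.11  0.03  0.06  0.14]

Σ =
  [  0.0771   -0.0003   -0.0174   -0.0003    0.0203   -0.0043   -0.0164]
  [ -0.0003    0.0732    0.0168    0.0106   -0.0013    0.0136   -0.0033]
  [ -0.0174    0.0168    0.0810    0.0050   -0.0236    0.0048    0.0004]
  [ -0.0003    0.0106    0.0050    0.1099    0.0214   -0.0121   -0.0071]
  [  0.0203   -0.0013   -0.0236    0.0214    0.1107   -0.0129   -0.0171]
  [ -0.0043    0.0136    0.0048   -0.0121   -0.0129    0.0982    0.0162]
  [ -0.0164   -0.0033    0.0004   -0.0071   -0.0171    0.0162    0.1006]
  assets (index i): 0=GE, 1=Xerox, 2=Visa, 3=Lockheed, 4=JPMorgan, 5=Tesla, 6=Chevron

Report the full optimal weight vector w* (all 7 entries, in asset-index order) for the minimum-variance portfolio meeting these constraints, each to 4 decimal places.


p=Σ⁻¹μ = [1.8642  0.6828  2.5864  0.8539  0.6467  0.3616  1.8196]
q=Σ⁻¹𝟙 = [17.2774  7.9905  16.6322  7.3207  11.3020  9.1100  13.9237]
a=μᵀp=1.072745  b=𝟙ᵀp=8.815302  c=𝟙ᵀq=83.556520  D=ac−b²=11.925281
λ₁=(c·0.166−b)/D = (83.556520·0.166−8.815302)/11.925281 = 0.423896
λ₂=(a−b·0.166)/D = (1.072745−8.815302·0.166)/11.925281 = -0.032754
w* = 0.423896·p + -0.032754·q:
  w_0 = 0.423896·1.8642 + -0.032754·17.2774 = 0.2243  (GE)
  w_1 = 0.423896·0.6828 + -0.032754·7.9905 = 0.0277  (Xerox)
  w_2 = 0.423896·2.5864 + -0.032754·16.6322 = 0.5516  (Visa)
  w_3 = 0.423896·0.8539 + -0.032754·7.3207 = 0.1222  (Lockheed)
  w_4 = 0.423896·0.6467 + -0.032754·11.3020 = -0.0961  (JPMorgan)
  w_5 = 0.423896·0.3616 + -0.032754·9.1100 = -0.1451  (Tesla)
  w_6 = 0.423896·1.8196 + -0.032754·13.9237 = 0.3153  (Chevron)
Σw_i=1.0000  μᵀw=0.1660
σ²=wᵀΣw=λ₁·μ_p+λ₂ = 0.423896·0.166 + -0.032754 = 0.037613 ≈ 0.0376

0.2243  0.0277  0.5516  0.1222  -0.0961  -0.1451  0.3153


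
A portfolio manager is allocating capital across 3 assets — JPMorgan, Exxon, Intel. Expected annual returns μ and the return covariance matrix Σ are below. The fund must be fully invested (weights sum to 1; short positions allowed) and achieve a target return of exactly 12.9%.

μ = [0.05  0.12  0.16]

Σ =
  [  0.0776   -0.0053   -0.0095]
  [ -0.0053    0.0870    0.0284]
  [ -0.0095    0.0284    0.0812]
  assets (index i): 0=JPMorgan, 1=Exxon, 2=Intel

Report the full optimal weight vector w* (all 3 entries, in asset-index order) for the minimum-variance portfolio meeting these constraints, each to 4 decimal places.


0.1963  0.2351  0.5685

g=Σ⁻¹μ = [0.9205  0.8546  1.7792]
h=Σ⁻¹𝟙 = [14.8314  8.8180  10.9664]
a=μᵀg=0.433255  b=𝟙ᵀg=3.554341  c=𝟙ᵀh=34.615696  D=ac−b²=2.364072
λ₁=(c·0.129−b)/D = (34.615696·0.129−3.554341)/2.364072 = 0.385387
λ₂=(a−b·0.129)/D = (0.433255−3.554341·0.129)/2.364072 = -0.010683
w* = 0.385387·g + -0.010683·h:
  w_0 = 0.385387·0.9205 + -0.010683·14.8314 = 0.1963  (JPMorgan)
  w_1 = 0.385387·0.8546 + -0.010683·8.8180 = 0.2351  (Exxon)
  w_2 = 0.385387·1.7792 + -0.010683·10.9664 = 0.5685  (Intel)
Σw_i=1.0000  μᵀw=0.1290
σ²=wᵀΣw=λ₁·μ_p+λ₂ = 0.385387·0.129 + -0.010683 = 0.039032 ≈ 0.0390


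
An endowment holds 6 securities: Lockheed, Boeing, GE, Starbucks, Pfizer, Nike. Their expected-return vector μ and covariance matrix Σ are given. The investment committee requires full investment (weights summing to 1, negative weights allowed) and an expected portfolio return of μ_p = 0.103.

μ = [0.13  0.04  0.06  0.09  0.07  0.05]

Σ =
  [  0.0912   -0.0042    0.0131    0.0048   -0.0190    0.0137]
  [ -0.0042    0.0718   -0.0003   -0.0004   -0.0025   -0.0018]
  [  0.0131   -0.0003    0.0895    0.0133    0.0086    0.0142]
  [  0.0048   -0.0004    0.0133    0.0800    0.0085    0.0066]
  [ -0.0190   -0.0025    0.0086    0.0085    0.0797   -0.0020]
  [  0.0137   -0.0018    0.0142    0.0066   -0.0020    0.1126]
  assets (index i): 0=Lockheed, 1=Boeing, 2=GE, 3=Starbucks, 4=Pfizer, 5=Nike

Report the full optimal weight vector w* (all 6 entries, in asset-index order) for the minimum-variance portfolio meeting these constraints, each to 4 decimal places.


u=Σ⁻¹μ = [1.6028  0.7026  0.1634  0.8627  1.1781  0.2100]
v=Σ⁻¹𝟙 = [12.4491  15.4040  5.6370  8.7914  14.6190  6.6460]
a=μᵀu=0.416881  b=𝟙ᵀu=4.719620  c=𝟙ᵀv=63.546489  D=ac−b²=4.216523
λ₁=(c·0.103−b)/D = (63.546489·0.103−4.719620)/4.216523 = 0.432979
λ₂=(a−b·0.103)/D = (0.416881−4.719620·0.103)/4.216523 = -0.016421
w* = 0.432979·u + -0.016421·v:
  w_0 = 0.432979·1.6028 + -0.016421·12.4491 = 0.4896  (Lockheed)
  w_1 = 0.432979·0.7026 + -0.016421·15.4040 = 0.0513  (Boeing)
  w_2 = 0.432979·0.1634 + -0.016421·5.6370 = -0.0218  (GE)
  w_3 = 0.432979·0.8627 + -0.016421·8.7914 = 0.2292  (Starbucks)
  w_4 = 0.432979·1.1781 + -0.016421·14.6190 = 0.2700  (Pfizer)
  w_5 = 0.432979·0.2100 + -0.016421·6.6460 = -0.0182  (Nike)
Σw_i=1.0000  μᵀw=0.1030
σ²=wᵀΣw=λ₁·μ_p+λ₂ = 0.432979·0.103 + -0.016421 = 0.028176 ≈ 0.0282

0.4896  0.0513  -0.0218  0.2292  0.2700  -0.0182


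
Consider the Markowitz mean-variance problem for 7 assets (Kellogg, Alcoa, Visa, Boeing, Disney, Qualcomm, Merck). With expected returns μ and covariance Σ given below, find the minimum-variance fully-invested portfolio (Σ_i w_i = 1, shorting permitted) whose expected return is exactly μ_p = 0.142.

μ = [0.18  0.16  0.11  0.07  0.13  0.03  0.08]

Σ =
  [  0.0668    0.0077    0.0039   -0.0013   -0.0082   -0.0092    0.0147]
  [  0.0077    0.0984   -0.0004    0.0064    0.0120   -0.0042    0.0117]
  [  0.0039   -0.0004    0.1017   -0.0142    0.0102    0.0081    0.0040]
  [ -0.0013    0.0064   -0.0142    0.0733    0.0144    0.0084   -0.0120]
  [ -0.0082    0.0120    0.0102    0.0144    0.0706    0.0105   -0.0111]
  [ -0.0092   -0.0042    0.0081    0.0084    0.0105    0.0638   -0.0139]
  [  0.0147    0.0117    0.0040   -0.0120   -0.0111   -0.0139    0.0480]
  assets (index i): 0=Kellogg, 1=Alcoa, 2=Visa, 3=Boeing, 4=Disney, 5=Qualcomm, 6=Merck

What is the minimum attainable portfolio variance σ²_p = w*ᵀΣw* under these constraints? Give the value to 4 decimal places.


x=Σ⁻¹μ = [2.5535  1.0186  0.8192  0.8685  1.7856  0.6984  1.4004]
y=Σ⁻¹𝟙 = [12.3850  4.3145  7.6585  14.8914  12.2340  18.7525  27.3330]
a=μᵀx=1.138616  b=𝟙ᵀx=9.144095  c=𝟙ᵀy=97.568976  D=ac−b²=27.479104
λ₁=(c·0.142−b)/D = (97.568976·0.142−9.144095)/27.479104 = 0.171428
λ₂=(a−b·0.142)/D = (1.138616−9.144095·0.142)/27.479104 = -0.005817
w* = 0.171428·x + -0.005817·y:
  w_0 = 0.171428·2.5535 + -0.005817·12.3850 = 0.3657  (Kellogg)
  w_1 = 0.171428·1.0186 + -0.005817·4.3145 = 0.1495  (Alcoa)
  w_2 = 0.171428·0.8192 + -0.005817·7.6585 = 0.0959  (Visa)
  w_3 = 0.171428·0.8685 + -0.005817·14.8914 = 0.0623  (Boeing)
  w_4 = 0.171428·1.7856 + -0.005817·12.2340 = 0.2349  (Disney)
  w_5 = 0.171428·0.6984 + -0.005817·18.7525 = 0.0106  (Qualcomm)
  w_6 = 0.171428·1.4004 + -0.005817·27.3330 = 0.0811  (Merck)
Σw_i=1.0000  μᵀw=0.1420
σ²=wᵀΣw=λ₁·μ_p+λ₂ = 0.171428·0.142 + -0.005817 = 0.018526 ≈ 0.0185

0.0185


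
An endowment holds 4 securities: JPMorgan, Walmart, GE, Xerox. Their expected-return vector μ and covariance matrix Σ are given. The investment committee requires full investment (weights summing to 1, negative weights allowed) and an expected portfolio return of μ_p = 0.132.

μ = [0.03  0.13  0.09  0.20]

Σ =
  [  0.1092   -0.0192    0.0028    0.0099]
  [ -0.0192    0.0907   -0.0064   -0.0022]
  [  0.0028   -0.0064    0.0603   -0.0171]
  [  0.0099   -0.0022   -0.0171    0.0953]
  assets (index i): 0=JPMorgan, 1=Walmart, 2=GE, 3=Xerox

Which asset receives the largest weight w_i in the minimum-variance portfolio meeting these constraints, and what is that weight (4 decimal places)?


p=Σ⁻¹μ = [0.2868  1.7235  2.3813  2.5359]
q=Σ⁻¹𝟙 = [10.0012  14.9975  21.5889  13.6742]
a=μᵀp=0.954164  b=𝟙ᵀp=6.927556  c=𝟙ᵀq=60.261800  D=ac−b²=9.508621
λ₁=(c·0.132−b)/D = (60.261800·0.132−6.927556)/9.508621 = 0.108007
λ₂=(a−b·0.132)/D = (0.954164−6.927556·0.132)/9.508621 = 0.004178
w* = 0.108007·p + 0.004178·q:
  w_0 = 0.108007·0.2868 + 0.004178·10.0012 = 0.0728  (JPMorgan)
  w_1 = 0.108007·1.7235 + 0.004178·14.9975 = 0.2488  (Walmart)
  w_2 = 0.108007·2.3813 + 0.004178·21.5889 = 0.3474  (GE)
  w_3 = 0.108007·2.5359 + 0.004178·13.6742 = 0.3310  (Xerox)
Σw_i=1.0000  μᵀw=0.1320
σ²=wᵀΣw=λ₁·μ_p+λ₂ = 0.108007·0.132 + 0.004178 = 0.018435 ≈ 0.0184

GE (0.3474)


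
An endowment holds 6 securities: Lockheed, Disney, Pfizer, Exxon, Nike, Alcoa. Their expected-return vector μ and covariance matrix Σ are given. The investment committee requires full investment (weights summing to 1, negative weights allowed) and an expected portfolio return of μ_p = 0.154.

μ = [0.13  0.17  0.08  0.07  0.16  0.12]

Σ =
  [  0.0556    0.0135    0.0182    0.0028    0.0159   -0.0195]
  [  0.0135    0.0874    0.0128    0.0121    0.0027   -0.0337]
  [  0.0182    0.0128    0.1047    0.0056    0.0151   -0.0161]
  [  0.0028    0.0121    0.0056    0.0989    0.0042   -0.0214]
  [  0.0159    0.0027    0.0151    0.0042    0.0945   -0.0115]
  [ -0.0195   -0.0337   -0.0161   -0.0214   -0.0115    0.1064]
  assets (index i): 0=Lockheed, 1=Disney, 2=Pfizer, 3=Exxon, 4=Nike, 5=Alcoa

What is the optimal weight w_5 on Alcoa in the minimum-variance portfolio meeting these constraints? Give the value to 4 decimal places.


0.2731

u=Σ⁻¹μ = [2.1235  2.4439  0.2419  0.8466  1.5136  2.6615]
v=Σ⁻¹𝟙 = [16.9311  14.1994  6.2975  11.7750  8.3810  21.2259]
a=μᵀu=1.331700  b=𝟙ᵀu=9.831061  c=𝟙ᵀv=78.809893  D=ac−b²=8.301347
λ₁=(c·0.154−b)/D = (78.809893·0.154−9.831061)/8.301347 = 0.277746
λ₂=(a−b·0.154)/D = (1.331700−9.831061·0.154)/8.301347 = -0.021958
w* = 0.277746·u + -0.021958·v:
  w_0 = 0.277746·2.1235 + -0.021958·16.9311 = 0.2180  (Lockheed)
  w_1 = 0.277746·2.4439 + -0.021958·14.1994 = 0.3670  (Disney)
  w_2 = 0.277746·0.2419 + -0.021958·6.2975 = -0.0711  (Pfizer)
  w_3 = 0.277746·0.8466 + -0.021958·11.7750 = -0.0234  (Exxon)
  w_4 = 0.277746·1.5136 + -0.021958·8.3810 = 0.2364  (Nike)
  w_5 = 0.277746·2.6615 + -0.021958·21.2259 = 0.2731  (Alcoa)
Σw_i=1.0000  μᵀw=0.1540
σ²=wᵀΣw=λ₁·μ_p+λ₂ = 0.277746·0.154 + -0.021958 = 0.020814 ≈ 0.0208


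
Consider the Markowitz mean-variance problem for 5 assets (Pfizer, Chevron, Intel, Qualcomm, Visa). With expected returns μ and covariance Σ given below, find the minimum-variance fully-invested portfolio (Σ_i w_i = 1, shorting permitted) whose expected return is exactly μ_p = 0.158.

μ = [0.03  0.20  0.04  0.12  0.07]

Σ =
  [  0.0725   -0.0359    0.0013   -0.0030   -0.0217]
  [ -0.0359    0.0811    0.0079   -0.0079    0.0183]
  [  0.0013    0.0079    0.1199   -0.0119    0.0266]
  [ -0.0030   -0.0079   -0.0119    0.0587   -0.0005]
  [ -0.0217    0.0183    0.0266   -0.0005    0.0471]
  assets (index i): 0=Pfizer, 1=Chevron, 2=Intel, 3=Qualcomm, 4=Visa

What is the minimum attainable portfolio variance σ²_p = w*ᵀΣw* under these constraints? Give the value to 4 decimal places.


p=Σ⁻¹μ = [2.7215  3.6272  0.0349  2.6900  1.3396]
q=Σ⁻¹𝟙 = [34.2405  23.4350  2.7866  22.7309  26.5690]
a=μᵀp=1.225049  b=𝟙ᵀp=10.413219  c=𝟙ᵀq=109.761975  D=ac−b²=26.028717
λ₁=(c·0.158−b)/D = (109.761975·0.158−10.413219)/26.028717 = 0.266213
λ₂=(a−b·0.158)/D = (1.225049−10.413219·0.158)/26.028717 = -0.016145
w* = 0.266213·p + -0.016145·q:
  w_0 = 0.266213·2.7215 + -0.016145·34.2405 = 0.1717  (Pfizer)
  w_1 = 0.266213·3.6272 + -0.016145·23.4350 = 0.5872  (Chevron)
  w_2 = 0.266213·0.0349 + -0.016145·2.7866 = -0.0357  (Intel)
  w_3 = 0.266213·2.6900 + -0.016145·22.7309 = 0.3491  (Qualcomm)
  w_4 = 0.266213·1.3396 + -0.016145·26.5690 = -0.0723  (Visa)
Σw_i=1.0000  μᵀw=0.1580
σ²=wᵀΣw=λ₁·μ_p+λ₂ = 0.266213·0.158 + -0.016145 = 0.025916 ≈ 0.0259

0.0259


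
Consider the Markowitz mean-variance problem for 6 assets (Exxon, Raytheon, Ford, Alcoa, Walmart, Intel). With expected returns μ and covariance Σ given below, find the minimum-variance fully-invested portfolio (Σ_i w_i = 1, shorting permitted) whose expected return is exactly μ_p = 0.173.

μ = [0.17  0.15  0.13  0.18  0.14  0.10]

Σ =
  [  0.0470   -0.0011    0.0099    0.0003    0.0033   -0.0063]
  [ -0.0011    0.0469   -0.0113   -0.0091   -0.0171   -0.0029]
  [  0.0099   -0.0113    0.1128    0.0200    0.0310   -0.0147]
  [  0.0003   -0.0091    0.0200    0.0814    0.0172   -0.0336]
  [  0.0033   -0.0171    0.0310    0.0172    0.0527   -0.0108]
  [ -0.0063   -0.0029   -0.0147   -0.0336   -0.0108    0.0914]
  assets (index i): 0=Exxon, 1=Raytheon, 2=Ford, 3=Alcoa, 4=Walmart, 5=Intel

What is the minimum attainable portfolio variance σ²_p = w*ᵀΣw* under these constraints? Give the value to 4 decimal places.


0.0222

u=Σ⁻¹μ = [3.8591  5.5157  0.1886  3.3211  3.6696  3.2199]
v=Σ⁻¹𝟙 = [22.8645  37.7049  2.9895  20.3224  26.4675  24.7923]
a=μᵀu=2.941458  b=𝟙ᵀu=19.774052  c=𝟙ᵀv=135.141128  D=ac−b²=6.498856
λ₁=(c·0.173−b)/D = (135.141128·0.173−19.774052)/6.498856 = 0.554769
λ₂=(a−b·0.173)/D = (2.941458−19.774052·0.173)/6.498856 = -0.073775
w* = 0.554769·u + -0.073775·v:
  w_0 = 0.554769·3.8591 + -0.073775·22.8645 = 0.4541  (Exxon)
  w_1 = 0.554769·5.5157 + -0.073775·37.7049 = 0.2783  (Raytheon)
  w_2 = 0.554769·0.1886 + -0.073775·2.9895 = -0.1159  (Ford)
  w_3 = 0.554769·3.3211 + -0.073775·20.3224 = 0.3431  (Alcoa)
  w_4 = 0.554769·3.6696 + -0.073775·26.4675 = 0.0832  (Walmart)
  w_5 = 0.554769·3.2199 + -0.073775·24.7923 = -0.0427  (Intel)
Σw_i=1.0000  μᵀw=0.1730
σ²=wᵀΣw=λ₁·μ_p+λ₂ = 0.554769·0.173 + -0.073775 = 0.022200 ≈ 0.0222


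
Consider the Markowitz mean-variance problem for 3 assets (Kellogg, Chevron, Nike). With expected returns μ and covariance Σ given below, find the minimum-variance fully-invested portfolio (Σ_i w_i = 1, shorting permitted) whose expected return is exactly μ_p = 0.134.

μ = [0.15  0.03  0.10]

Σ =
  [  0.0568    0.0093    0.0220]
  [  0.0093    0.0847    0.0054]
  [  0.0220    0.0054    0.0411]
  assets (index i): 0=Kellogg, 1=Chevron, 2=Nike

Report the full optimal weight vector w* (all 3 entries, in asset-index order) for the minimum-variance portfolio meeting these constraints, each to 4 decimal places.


x=Σ⁻¹μ = [2.1373  0.0376  1.2841]
y=Σ⁻¹𝟙 = [8.9466  9.6591  18.2729]
a=μᵀx=0.450136  b=𝟙ᵀx=3.459052  c=𝟙ᵀy=36.878560  D=ac−b²=4.635335
λ₁=(c·0.134−b)/D = (36.878560·0.134−3.459052)/4.635335 = 0.319864
λ₂=(a−b·0.134)/D = (0.450136−3.459052·0.134)/4.635335 = -0.002886
w* = 0.319864·x + -0.002886·y:
  w_0 = 0.319864·2.1373 + -0.002886·8.9466 = 0.6578  (Kellogg)
  w_1 = 0.319864·0.0376 + -0.002886·9.6591 = -0.0158  (Chevron)
  w_2 = 0.319864·1.2841 + -0.002886·18.2729 = 0.3580  (Nike)
Σw_i=1.0000  μᵀw=0.1340
σ²=wᵀΣw=λ₁·μ_p+λ₂ = 0.319864·0.134 + -0.002886 = 0.039976 ≈ 0.0400

0.6578  -0.0158  0.3580


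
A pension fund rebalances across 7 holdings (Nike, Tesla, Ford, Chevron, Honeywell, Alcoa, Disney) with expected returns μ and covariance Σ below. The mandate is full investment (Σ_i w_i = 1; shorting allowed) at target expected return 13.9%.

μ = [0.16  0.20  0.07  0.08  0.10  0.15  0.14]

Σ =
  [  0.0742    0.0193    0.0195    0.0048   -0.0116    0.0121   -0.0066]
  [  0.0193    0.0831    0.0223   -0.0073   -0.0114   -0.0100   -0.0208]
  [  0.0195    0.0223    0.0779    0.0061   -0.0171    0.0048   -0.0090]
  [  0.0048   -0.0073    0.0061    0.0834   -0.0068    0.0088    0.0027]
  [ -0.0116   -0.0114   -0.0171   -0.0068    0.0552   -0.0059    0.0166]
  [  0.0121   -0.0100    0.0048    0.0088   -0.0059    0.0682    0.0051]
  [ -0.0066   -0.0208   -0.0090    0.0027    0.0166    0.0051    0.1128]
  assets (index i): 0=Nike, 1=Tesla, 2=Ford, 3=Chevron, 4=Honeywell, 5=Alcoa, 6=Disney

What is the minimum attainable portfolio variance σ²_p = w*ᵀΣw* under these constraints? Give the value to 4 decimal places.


0.0110

u=Σ⁻¹μ = [1.3858  3.1425  0.1906  1.0700  2.7865  2.4013  1.3726]
v=Σ⁻¹𝟙 = [8.1583  15.7716  11.3158  12.4627  27.2604  14.8706  8.1713]
a=μᵀu=1.780189  b=𝟙ᵀu=12.349378  c=𝟙ᵀv=98.010675  D=ac−b²=21.970363
λ₁=(c·0.139−b)/D = (98.010675·0.139−12.349378)/21.970363 = 0.057992
λ₂=(a−b·0.139)/D = (1.780189−12.349378·0.139)/21.970363 = 0.002896
w* = 0.057992·u + 0.002896·v:
  w_0 = 0.057992·1.3858 + 0.002896·8.1583 = 0.1040  (Nike)
  w_1 = 0.057992·3.1425 + 0.002896·15.7716 = 0.2279  (Tesla)
  w_2 = 0.057992·0.1906 + 0.002896·11.3158 = 0.0438  (Ford)
  w_3 = 0.057992·1.0700 + 0.002896·12.4627 = 0.0981  (Chevron)
  w_4 = 0.057992·2.7865 + 0.002896·27.2604 = 0.2405  (Honeywell)
  w_5 = 0.057992·2.4013 + 0.002896·14.8706 = 0.1823  (Alcoa)
  w_6 = 0.057992·1.3726 + 0.002896·8.1713 = 0.1033  (Disney)
Σw_i=1.0000  μᵀw=0.1390
σ²=wᵀΣw=λ₁·μ_p+λ₂ = 0.057992·0.139 + 0.002896 = 0.010957 ≈ 0.0110


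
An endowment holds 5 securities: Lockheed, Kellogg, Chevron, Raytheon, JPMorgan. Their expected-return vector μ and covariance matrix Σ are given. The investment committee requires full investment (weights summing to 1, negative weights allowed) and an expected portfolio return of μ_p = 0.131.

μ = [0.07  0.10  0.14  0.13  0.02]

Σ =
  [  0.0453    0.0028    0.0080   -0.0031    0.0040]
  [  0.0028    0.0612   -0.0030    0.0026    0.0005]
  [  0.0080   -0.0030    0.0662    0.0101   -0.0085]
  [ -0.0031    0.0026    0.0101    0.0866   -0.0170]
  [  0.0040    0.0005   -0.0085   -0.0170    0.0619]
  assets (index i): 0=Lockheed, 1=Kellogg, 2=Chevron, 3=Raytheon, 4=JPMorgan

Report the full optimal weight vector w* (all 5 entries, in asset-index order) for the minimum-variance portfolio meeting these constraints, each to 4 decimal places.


0.0629  0.3000  0.4577  0.2630  -0.0836

g=Σ⁻¹μ = [1.1209  1.6095  1.9479  1.4427  0.9014]
h=Σ⁻¹𝟙 = [17.7573  15.4521  14.1629  14.1325  20.7089]
a=μᵀg=0.717705  b=𝟙ᵀg=7.022440  c=𝟙ᵀh=82.213810  D=ac−b²=9.690585
λ₁=(c·0.131−b)/D = (82.213810·0.131−7.022440)/9.690585 = 0.386723
λ₂=(a−b·0.131)/D = (0.717705−7.022440·0.131)/9.690585 = -0.020869
w* = 0.386723·g + -0.020869·h:
  w_0 = 0.386723·1.1209 + -0.020869·17.7573 = 0.0629  (Lockheed)
  w_1 = 0.386723·1.6095 + -0.020869·15.4521 = 0.3000  (Kellogg)
  w_2 = 0.386723·1.9479 + -0.020869·14.1629 = 0.4577  (Chevron)
  w_3 = 0.386723·1.4427 + -0.020869·14.1325 = 0.2630  (Raytheon)
  w_4 = 0.386723·0.9014 + -0.020869·20.7089 = -0.0836  (JPMorgan)
Σw_i=1.0000  μᵀw=0.1310
σ²=wᵀΣw=λ₁·μ_p+λ₂ = 0.386723·0.131 + -0.020869 = 0.029791 ≈ 0.0298


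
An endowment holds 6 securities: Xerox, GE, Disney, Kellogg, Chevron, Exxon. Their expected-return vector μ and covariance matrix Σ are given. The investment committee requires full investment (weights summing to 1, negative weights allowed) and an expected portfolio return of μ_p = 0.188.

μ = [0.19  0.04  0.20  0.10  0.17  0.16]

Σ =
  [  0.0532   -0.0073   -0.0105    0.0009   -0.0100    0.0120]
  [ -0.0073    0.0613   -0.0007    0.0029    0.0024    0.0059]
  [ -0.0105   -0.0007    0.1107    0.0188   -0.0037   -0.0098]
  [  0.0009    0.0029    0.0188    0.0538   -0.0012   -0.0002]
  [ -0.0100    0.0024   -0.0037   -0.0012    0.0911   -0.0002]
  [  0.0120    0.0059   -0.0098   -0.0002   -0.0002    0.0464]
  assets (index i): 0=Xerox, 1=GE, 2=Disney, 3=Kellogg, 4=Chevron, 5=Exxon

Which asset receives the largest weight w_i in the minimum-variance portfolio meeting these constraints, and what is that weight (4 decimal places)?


g=Σ⁻¹μ = [3.9248  0.7315  2.3465  0.9977  2.3923  2.8504]
h=Σ⁻¹𝟙 = [21.8070  16.2781  10.7247  13.9611  13.5970  16.2261]
a=μᵀg=2.206788  b=𝟙ᵀg=13.243144  c=𝟙ᵀh=92.593794  D=ac−b²=28.954007
λ₁=(c·0.188−b)/D = (92.593794·0.188−13.243144)/28.954007 = 0.143831
λ₂=(a−b·0.188)/D = (2.206788−13.243144·0.188)/28.954007 = -0.009771
w* = 0.143831·g + -0.009771·h:
  w_0 = 0.143831·3.9248 + -0.009771·21.8070 = 0.3514  (Xerox)
  w_1 = 0.143831·0.7315 + -0.009771·16.2781 = -0.0538  (GE)
  w_2 = 0.143831·2.3465 + -0.009771·10.7247 = 0.2327  (Disney)
  w_3 = 0.143831·0.9977 + -0.009771·13.9611 = 0.0071  (Kellogg)
  w_4 = 0.143831·2.3923 + -0.009771·13.5970 = 0.2112  (Chevron)
  w_5 = 0.143831·2.8504 + -0.009771·16.2261 = 0.2514  (Exxon)
Σw_i=1.0000  μᵀw=0.1880
σ²=wᵀΣw=λ₁·μ_p+λ₂ = 0.143831·0.188 + -0.009771 = 0.017269 ≈ 0.0173

Xerox (0.3514)


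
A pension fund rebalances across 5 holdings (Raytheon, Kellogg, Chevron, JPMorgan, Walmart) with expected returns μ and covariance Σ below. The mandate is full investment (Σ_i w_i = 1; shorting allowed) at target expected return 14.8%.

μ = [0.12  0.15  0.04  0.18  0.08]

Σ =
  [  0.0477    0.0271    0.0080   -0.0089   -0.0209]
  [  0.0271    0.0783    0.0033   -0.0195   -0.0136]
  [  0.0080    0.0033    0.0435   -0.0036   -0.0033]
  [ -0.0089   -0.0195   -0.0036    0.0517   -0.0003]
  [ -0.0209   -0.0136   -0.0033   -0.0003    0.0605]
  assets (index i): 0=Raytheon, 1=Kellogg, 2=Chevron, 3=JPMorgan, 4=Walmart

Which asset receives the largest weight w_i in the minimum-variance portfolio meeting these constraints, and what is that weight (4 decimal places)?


x=Σ⁻¹μ = [3.2228  2.5667  0.7860  5.0771  3.0807]
y=Σ⁻¹𝟙 = [28.0851  15.4192  21.6297  31.6791  31.0341]
a=μᵀx=1.963507  b=𝟙ᵀx=14.733234  c=𝟙ᵀy=127.847124  D=ac−b²=33.960525
λ₁=(c·0.148−b)/D = (127.847124·0.148−14.733234)/33.960525 = 0.123324
λ₂=(a−b·0.148)/D = (1.963507−14.733234·0.148)/33.960525 = -0.006390
w* = 0.123324·x + -0.006390·y:
  w_0 = 0.123324·3.2228 + -0.006390·28.0851 = 0.2180  (Raytheon)
  w_1 = 0.123324·2.5667 + -0.006390·15.4192 = 0.2180  (Kellogg)
  w_2 = 0.123324·0.7860 + -0.006390·21.6297 = -0.0413  (Chevron)
  w_3 = 0.123324·5.0771 + -0.006390·31.6791 = 0.4237  (JPMorgan)
  w_4 = 0.123324·3.0807 + -0.006390·31.0341 = 0.1816  (Walmart)
Σw_i=1.0000  μᵀw=0.1480
σ²=wᵀΣw=λ₁·μ_p+λ₂ = 0.123324·0.148 + -0.006390 = 0.011862 ≈ 0.0119

JPMorgan (0.4237)
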